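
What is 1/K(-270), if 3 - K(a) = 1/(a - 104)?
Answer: 374/1123 ≈ 0.33304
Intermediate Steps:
K(a) = 3 - 1/(-104 + a) (K(a) = 3 - 1/(a - 104) = 3 - 1/(-104 + a))
1/K(-270) = 1/((-313 + 3*(-270))/(-104 - 270)) = 1/((-313 - 810)/(-374)) = 1/(-1/374*(-1123)) = 1/(1123/374) = 374/1123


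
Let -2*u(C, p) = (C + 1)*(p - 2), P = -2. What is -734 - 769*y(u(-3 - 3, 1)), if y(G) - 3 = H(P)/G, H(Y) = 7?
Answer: -4439/5 ≈ -887.80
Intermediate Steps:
u(C, p) = -(1 + C)*(-2 + p)/2 (u(C, p) = -(C + 1)*(p - 2)/2 = -(1 + C)*(-2 + p)/2)
y(G) = 3 + 7/G
-734 - 769*y(u(-3 - 3, 1)) = -734 - 769*(3 + 7/(1 + (-3 - 3) - 1/2*1 - 1/2*(-3 - 3)*1)) = -734 - 769*(3 + 7/(1 - 6 - 1/2 - 1/2*(-6)*1)) = -734 - 769*(3 + 7/(1 - 6 - 1/2 + 3)) = -734 - 769*(3 + 7/(-5/2)) = -734 - 769*(3 + 7*(-2/5)) = -734 - 769*(3 - 14/5) = -734 - 769*1/5 = -734 - 769/5 = -4439/5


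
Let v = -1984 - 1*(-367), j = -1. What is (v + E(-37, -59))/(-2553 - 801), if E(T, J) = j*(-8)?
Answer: 1609/3354 ≈ 0.47973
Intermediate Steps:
E(T, J) = 8 (E(T, J) = -1*(-8) = 8)
v = -1617 (v = -1984 + 367 = -1617)
(v + E(-37, -59))/(-2553 - 801) = (-1617 + 8)/(-2553 - 801) = -1609/(-3354) = -1609*(-1/3354) = 1609/3354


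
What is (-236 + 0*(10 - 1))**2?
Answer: 55696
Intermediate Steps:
(-236 + 0*(10 - 1))**2 = (-236 + 0*9)**2 = (-236 + 0)**2 = (-236)**2 = 55696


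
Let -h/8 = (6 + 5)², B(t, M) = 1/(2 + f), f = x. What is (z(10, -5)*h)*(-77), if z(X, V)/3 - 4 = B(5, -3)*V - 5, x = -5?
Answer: 149072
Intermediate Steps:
f = -5
B(t, M) = -⅓ (B(t, M) = 1/(2 - 5) = 1/(-3) = -⅓)
h = -968 (h = -8*(6 + 5)² = -8*11² = -8*121 = -968)
z(X, V) = -3 - V (z(X, V) = 12 + 3*(-V/3 - 5) = 12 + 3*(-5 - V/3) = 12 + (-15 - V) = -3 - V)
(z(10, -5)*h)*(-77) = ((-3 - 1*(-5))*(-968))*(-77) = ((-3 + 5)*(-968))*(-77) = (2*(-968))*(-77) = -1936*(-77) = 149072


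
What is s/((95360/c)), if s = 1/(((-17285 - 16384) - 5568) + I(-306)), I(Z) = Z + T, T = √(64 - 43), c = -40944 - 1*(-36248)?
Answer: 1105321/887556858560 + 587*√21/18638694029760 ≈ 1.2455e-6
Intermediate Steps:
c = -4696 (c = -40944 + 36248 = -4696)
T = √21 ≈ 4.5826
I(Z) = Z + √21
s = 1/(-39543 + √21) (s = 1/(((-17285 - 16384) - 5568) + (-306 + √21)) = 1/((-33669 - 5568) + (-306 + √21)) = 1/(-39237 + (-306 + √21)) = 1/(-39543 + √21) ≈ -2.5292e-5)
s/((95360/c)) = (-1883/74459468 - √21/1563648828)/((95360/(-4696))) = (-1883/74459468 - √21/1563648828)/((95360*(-1/4696))) = (-1883/74459468 - √21/1563648828)/(-11920/587) = (-1883/74459468 - √21/1563648828)*(-587/11920) = 1105321/887556858560 + 587*√21/18638694029760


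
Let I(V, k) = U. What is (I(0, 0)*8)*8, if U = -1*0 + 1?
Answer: 64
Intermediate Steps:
U = 1 (U = 0 + 1 = 1)
I(V, k) = 1
(I(0, 0)*8)*8 = (1*8)*8 = 8*8 = 64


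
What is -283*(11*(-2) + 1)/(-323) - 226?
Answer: -78941/323 ≈ -244.40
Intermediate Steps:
-283*(11*(-2) + 1)/(-323) - 226 = -283*(-22 + 1)*(-1)/323 - 226 = -(-5943)*(-1)/323 - 226 = -283*21/323 - 226 = -5943/323 - 226 = -78941/323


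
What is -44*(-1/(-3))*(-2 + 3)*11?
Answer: -484/3 ≈ -161.33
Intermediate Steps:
-44*(-1/(-3))*(-2 + 3)*11 = -44*(-1*(-⅓))*11 = -44/3*11 = -484/3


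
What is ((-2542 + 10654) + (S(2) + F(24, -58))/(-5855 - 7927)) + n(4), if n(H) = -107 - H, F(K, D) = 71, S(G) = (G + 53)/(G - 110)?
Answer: 11909128843/1488456 ≈ 8001.0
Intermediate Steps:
S(G) = (53 + G)/(-110 + G)
((-2542 + 10654) + (S(2) + F(24, -58))/(-5855 - 7927)) + n(4) = ((-2542 + 10654) + ((53 + 2)/(-110 + 2) + 71)/(-5855 - 7927)) + (-107 - 1*4) = (8112 + (55/(-108) + 71)/(-13782)) + (-107 - 4) = (8112 + (-1/108*55 + 71)*(-1/13782)) - 111 = (8112 + (-55/108 + 71)*(-1/13782)) - 111 = (8112 + (7613/108)*(-1/13782)) - 111 = (8112 - 7613/1488456) - 111 = 12074347459/1488456 - 111 = 11909128843/1488456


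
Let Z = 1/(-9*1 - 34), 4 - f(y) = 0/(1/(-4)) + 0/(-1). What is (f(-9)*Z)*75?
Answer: -300/43 ≈ -6.9767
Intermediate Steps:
f(y) = 4 (f(y) = 4 - (0/(1/(-4)) + 0/(-1)) = 4 - (0/(-¼) + 0*(-1)) = 4 - (0*(-4) + 0) = 4 - (0 + 0) = 4 - 1*0 = 4 + 0 = 4)
Z = -1/43 (Z = 1/(-9 - 34) = 1/(-43) = -1/43 ≈ -0.023256)
(f(-9)*Z)*75 = (4*(-1/43))*75 = -4/43*75 = -300/43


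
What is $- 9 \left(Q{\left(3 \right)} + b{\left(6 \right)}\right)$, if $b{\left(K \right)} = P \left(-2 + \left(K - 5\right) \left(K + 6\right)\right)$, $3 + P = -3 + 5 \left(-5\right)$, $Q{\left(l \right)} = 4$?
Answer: $2754$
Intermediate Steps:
$P = -31$ ($P = -3 + \left(-3 + 5 \left(-5\right)\right) = -3 - 28 = -31$)
$b{\left(K \right)} = 62 - 31 \left(-5 + K\right) \left(6 + K\right)$ ($b{\left(K \right)} = - 31 \left(-2 + \left(K - 5\right) \left(K + 6\right)\right) = - 31 \left(-2 + \left(-5 + K\right) \left(6 + K\right)\right) = 62 - 31 \left(-5 + K\right) \left(6 + K\right)$)
$- 9 \left(Q{\left(3 \right)} + b{\left(6 \right)}\right) = - 9 \left(4 - \left(-806 + 1116\right)\right) = - 9 \left(4 - 310\right) = \left(-9\right) \left(-306\right) = 2754$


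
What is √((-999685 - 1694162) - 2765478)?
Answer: 5*I*√218373 ≈ 2336.5*I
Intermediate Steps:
√((-999685 - 1694162) - 2765478) = √(-2693847 - 2765478) = √(-5459325) = 5*I*√218373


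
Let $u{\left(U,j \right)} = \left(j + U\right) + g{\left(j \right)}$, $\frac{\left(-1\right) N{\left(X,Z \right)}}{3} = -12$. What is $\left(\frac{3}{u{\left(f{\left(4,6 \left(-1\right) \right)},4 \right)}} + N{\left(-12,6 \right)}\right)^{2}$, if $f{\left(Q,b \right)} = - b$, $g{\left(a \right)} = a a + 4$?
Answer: $\frac{130321}{100} \approx 1303.2$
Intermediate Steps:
$g{\left(a \right)} = 4 + a^{2}$ ($g{\left(a \right)} = a^{2} + 4 = 4 + a^{2}$)
$N{\left(X,Z \right)} = 36$ ($N{\left(X,Z \right)} = \left(-3\right) \left(-12\right) = 36$)
$u{\left(U,j \right)} = 4 + U + j + j^{2}$ ($u{\left(U,j \right)} = \left(j + U\right) + \left(4 + j^{2}\right) = \left(U + j\right) + \left(4 + j^{2}\right) = 4 + U + j + j^{2}$)
$\left(\frac{3}{u{\left(f{\left(4,6 \left(-1\right) \right)},4 \right)}} + N{\left(-12,6 \right)}\right)^{2} = \left(\frac{3}{4 - 6 \left(-1\right) + 4 + 4^{2}} + 36\right)^{2} = \left(\frac{3}{4 - -6 + 4 + 16} + 36\right)^{2} = \left(\frac{3}{4 + 6 + 4 + 16} + 36\right)^{2} = \left(\frac{3}{30} + 36\right)^{2} = \left(3 \cdot \frac{1}{30} + 36\right)^{2} = \left(\frac{1}{10} + 36\right)^{2} = \left(\frac{361}{10}\right)^{2} = \frac{130321}{100}$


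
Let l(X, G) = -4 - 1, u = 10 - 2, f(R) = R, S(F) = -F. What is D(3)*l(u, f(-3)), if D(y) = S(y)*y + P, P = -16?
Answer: 125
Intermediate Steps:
u = 8
l(X, G) = -5
D(y) = -16 - y**2 (D(y) = (-y)*y - 16 = -y**2 - 16 = -16 - y**2)
D(3)*l(u, f(-3)) = (-16 - 1*3**2)*(-5) = (-16 - 1*9)*(-5) = (-16 - 9)*(-5) = -25*(-5) = 125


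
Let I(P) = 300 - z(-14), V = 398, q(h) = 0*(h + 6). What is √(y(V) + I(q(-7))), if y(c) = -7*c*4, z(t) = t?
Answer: 19*I*√30 ≈ 104.07*I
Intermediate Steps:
q(h) = 0 (q(h) = 0*(6 + h) = 0)
I(P) = 314 (I(P) = 300 - 1*(-14) = 300 + 14 = 314)
y(c) = -28*c
√(y(V) + I(q(-7))) = √(-28*398 + 314) = √(-11144 + 314) = √(-10830) = 19*I*√30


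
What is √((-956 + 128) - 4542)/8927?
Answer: I*√5370/8927 ≈ 0.0082088*I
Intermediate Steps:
√((-956 + 128) - 4542)/8927 = √(-828 - 4542)*(1/8927) = √(-5370)*(1/8927) = (I*√5370)*(1/8927) = I*√5370/8927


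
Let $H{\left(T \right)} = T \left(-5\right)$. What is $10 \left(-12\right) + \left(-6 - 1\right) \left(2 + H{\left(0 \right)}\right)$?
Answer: $-134$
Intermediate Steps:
$H{\left(T \right)} = - 5 T$
$10 \left(-12\right) + \left(-6 - 1\right) \left(2 + H{\left(0 \right)}\right) = 10 \left(-12\right) + \left(-6 - 1\right) \left(2 - 0\right) = -120 - 7 \left(2 + 0\right) = -120 - 14 = -134$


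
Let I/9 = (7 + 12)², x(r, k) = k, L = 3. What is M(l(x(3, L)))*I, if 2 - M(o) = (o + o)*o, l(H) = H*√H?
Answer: -168948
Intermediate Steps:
l(H) = H^(3/2)
I = 3249 (I = 9*(7 + 12)² = 9*19² = 9*361 = 3249)
M(o) = 2 - 2*o² (M(o) = 2 - (o + o)*o = 2 - 2*o*o = 2 - 2*o²)
M(l(x(3, L)))*I = (2 - 2*(3^(3/2))²)*3249 = (2 - 2*(3*√3)²)*3249 = (2 - 2*27)*3249 = (2 - 54)*3249 = -52*3249 = -168948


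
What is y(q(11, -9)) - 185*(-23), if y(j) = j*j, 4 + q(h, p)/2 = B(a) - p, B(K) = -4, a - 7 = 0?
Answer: 4259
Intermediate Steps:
a = 7 (a = 7 + 0 = 7)
q(h, p) = -16 - 2*p (q(h, p) = -8 + 2*(-4 - p) = -8 + (-8 - 2*p) = -16 - 2*p)
y(j) = j**2
y(q(11, -9)) - 185*(-23) = (-16 - 2*(-9))**2 - 185*(-23) = (-16 + 18)**2 - 1*(-4255) = 2**2 + 4255 = 4 + 4255 = 4259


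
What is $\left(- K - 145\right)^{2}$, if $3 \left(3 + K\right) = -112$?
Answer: $\frac{98596}{9} \approx 10955.0$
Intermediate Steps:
$K = - \frac{121}{3}$ ($K = -3 + \frac{1}{3} \left(-112\right) = -3 - \frac{112}{3} = - \frac{121}{3} \approx -40.333$)
$\left(- K - 145\right)^{2} = \left(\left(-1\right) \left(- \frac{121}{3}\right) - 145\right)^{2} = \left(\frac{121}{3} - 145\right)^{2} = \left(- \frac{314}{3}\right)^{2} = \frac{98596}{9}$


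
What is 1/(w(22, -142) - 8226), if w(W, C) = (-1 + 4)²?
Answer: -1/8217 ≈ -0.00012170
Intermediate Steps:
w(W, C) = 9 (w(W, C) = 3² = 9)
1/(w(22, -142) - 8226) = 1/(9 - 8226) = 1/(-8217) = -1/8217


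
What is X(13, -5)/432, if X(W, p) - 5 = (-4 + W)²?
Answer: 43/216 ≈ 0.19907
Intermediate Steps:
X(W, p) = 5 + (-4 + W)²
X(13, -5)/432 = (5 + (-4 + 13)²)/432 = (5 + 9²)*(1/432) = (5 + 81)*(1/432) = 86*(1/432) = 43/216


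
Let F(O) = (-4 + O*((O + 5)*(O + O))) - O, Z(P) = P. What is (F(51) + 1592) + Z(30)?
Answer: 292879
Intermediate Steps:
F(O) = -4 - O + 2*O**2*(5 + O) (F(O) = (-4 + O*((5 + O)*(2*O))) - O = (-4 + O*(2*O*(5 + O))) - O = (-4 + 2*O**2*(5 + O)) - O = -4 - O + 2*O**2*(5 + O))
(F(51) + 1592) + Z(30) = ((-4 - 1*51 + 2*51**3 + 10*51**2) + 1592) + 30 = ((-4 - 51 + 2*132651 + 10*2601) + 1592) + 30 = ((-4 - 51 + 265302 + 26010) + 1592) + 30 = (291257 + 1592) + 30 = 292849 + 30 = 292879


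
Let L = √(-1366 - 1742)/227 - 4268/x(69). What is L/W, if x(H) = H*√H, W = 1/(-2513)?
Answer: 10725484*√69/4761 - 5026*I*√777/227 ≈ 18713.0 - 617.17*I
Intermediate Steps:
W = -1/2513 ≈ -0.00039793
x(H) = H^(3/2)
L = -4268*√69/4761 + 2*I*√777/227 (L = √(-1366 - 1742)/227 - 4268*√69/4761 = √(-3108)*(1/227) - 4268*√69/4761 = (2*I*√777)*(1/227) - 4268*√69/4761 = 2*I*√777/227 - 4268*√69/4761 = -4268*√69/4761 + 2*I*√777/227 ≈ -7.4465 + 0.24559*I)
L/W = (-4268*√69/4761 + 2*I*√777/227)/(-1/2513) = (-4268*√69/4761 + 2*I*√777/227)*(-2513) = 10725484*√69/4761 - 5026*I*√777/227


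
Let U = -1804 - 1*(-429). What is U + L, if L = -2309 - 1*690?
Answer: -4374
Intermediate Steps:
L = -2999 (L = -2309 - 690 = -2999)
U = -1375 (U = -1804 + 429 = -1375)
U + L = -1375 - 2999 = -4374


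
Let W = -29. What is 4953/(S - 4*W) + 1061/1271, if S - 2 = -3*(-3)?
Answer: 50630/1271 ≈ 39.835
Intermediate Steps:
S = 11 (S = 2 - 3*(-3) = 2 + 9 = 11)
4953/(S - 4*W) + 1061/1271 = 4953/(11 - 4*(-29)) + 1061/1271 = 4953/(11 + 116) + 1061*(1/1271) = 4953/127 + 1061/1271 = 4953*(1/127) + 1061/1271 = 39 + 1061/1271 = 50630/1271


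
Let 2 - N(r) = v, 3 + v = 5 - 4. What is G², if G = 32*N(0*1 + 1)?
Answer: 16384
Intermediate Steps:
v = -2 (v = -3 + (5 - 4) = -3 + 1 = -2)
N(r) = 4 (N(r) = 2 - 1*(-2) = 2 + 2 = 4)
G = 128 (G = 32*4 = 128)
G² = 128² = 16384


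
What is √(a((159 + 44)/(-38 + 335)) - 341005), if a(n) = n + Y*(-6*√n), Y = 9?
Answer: √(-3342183306 - 5346*√6699)/99 ≈ 583.99*I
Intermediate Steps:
a(n) = n - 54*√n (a(n) = n + 9*(-6*√n) = n - 54*√n)
√(a((159 + 44)/(-38 + 335)) - 341005) = √(((159 + 44)/(-38 + 335) - 54*√(159 + 44)/√(-38 + 335)) - 341005) = √((203/297 - 54*√6699/99) - 341005) = √((203*(1/297) - 54*√6699/99) - 341005) = √((203/297 - 6*√6699/11) - 341005) = √(-101278282/297 - 6*√6699/11)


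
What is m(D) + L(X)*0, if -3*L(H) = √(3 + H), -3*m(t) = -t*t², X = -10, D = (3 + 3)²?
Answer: 15552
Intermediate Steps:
D = 36 (D = 6² = 36)
m(t) = t³/3 (m(t) = -(-1)*t*t²/3 = -(-1)*t³/3 = t³/3)
L(H) = -√(3 + H)/3
m(D) + L(X)*0 = (⅓)*36³ - √(3 - 10)/3*0 = (⅓)*46656 - I*√7/3*0 = 15552 - I*√7/3*0 = 15552 + 0 = 15552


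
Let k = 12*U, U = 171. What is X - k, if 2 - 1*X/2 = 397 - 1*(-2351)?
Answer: -7544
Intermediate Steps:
k = 2052 (k = 12*171 = 2052)
X = -5492 (X = 4 - 2*(397 - 1*(-2351)) = 4 - 2*(397 + 2351) = 4 - 2*2748 = 4 - 5496 = -5492)
X - k = -5492 - 1*2052 = -5492 - 2052 = -7544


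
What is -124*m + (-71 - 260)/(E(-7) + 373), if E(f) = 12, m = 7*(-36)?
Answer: 12030149/385 ≈ 31247.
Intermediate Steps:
m = -252
-124*m + (-71 - 260)/(E(-7) + 373) = -124*(-252) + (-71 - 260)/(12 + 373) = 31248 - 331/385 = 12030149/385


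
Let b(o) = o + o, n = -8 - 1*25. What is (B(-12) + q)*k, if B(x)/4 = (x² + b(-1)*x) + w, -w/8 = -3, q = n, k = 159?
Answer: 116865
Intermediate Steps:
n = -33 (n = -8 - 25 = -33)
q = -33
b(o) = 2*o
w = 24 (w = -8*(-3) = 24)
B(x) = 96 - 8*x + 4*x² (B(x) = 4*((x² + (2*(-1))*x) + 24) = 4*((x² - 2*x) + 24) = 4*(24 + x² - 2*x) = 96 - 8*x + 4*x²)
(B(-12) + q)*k = ((96 - 8*(-12) + 4*(-12)²) - 33)*159 = ((96 + 96 + 4*144) - 33)*159 = ((96 + 96 + 576) - 33)*159 = (768 - 33)*159 = 735*159 = 116865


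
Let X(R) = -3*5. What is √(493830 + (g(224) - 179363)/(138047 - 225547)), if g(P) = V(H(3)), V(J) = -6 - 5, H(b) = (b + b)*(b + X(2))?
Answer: 19*√4189364690/1750 ≈ 702.73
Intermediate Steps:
X(R) = -15
H(b) = 2*b*(-15 + b) (H(b) = (b + b)*(b - 15) = (2*b)*(-15 + b) = 2*b*(-15 + b))
V(J) = -11
g(P) = -11
√(493830 + (g(224) - 179363)/(138047 - 225547)) = √(493830 + (-11 - 179363)/(138047 - 225547)) = √(493830 - 179374/(-87500)) = √(493830 - 179374*(-1/87500)) = √(493830 + 89687/43750) = √(21605152187/43750) = 19*√4189364690/1750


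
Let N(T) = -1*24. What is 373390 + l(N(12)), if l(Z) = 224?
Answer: 373614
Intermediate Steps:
N(T) = -24
373390 + l(N(12)) = 373390 + 224 = 373614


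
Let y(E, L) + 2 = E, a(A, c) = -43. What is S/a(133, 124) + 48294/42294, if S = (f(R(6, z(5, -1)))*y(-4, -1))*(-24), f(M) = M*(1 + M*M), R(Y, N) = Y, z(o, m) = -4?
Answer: -224996325/303107 ≈ -742.30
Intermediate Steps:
f(M) = M*(1 + M²)
y(E, L) = -2 + E
S = 31968 (S = ((6 + 6³)*(-2 - 4))*(-24) = ((6 + 216)*(-6))*(-24) = (222*(-6))*(-24) = -1332*(-24) = 31968)
S/a(133, 124) + 48294/42294 = 31968/(-43) + 48294/42294 = 31968*(-1/43) + 48294*(1/42294) = -31968/43 + 8049/7049 = -224996325/303107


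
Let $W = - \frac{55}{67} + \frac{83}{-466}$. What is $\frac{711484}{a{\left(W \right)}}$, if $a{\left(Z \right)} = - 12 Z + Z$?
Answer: $\frac{22213953448}{343101} \approx 64745.0$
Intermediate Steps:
$W = - \frac{31191}{31222}$ ($W = \left(-55\right) \frac{1}{67} + 83 \left(- \frac{1}{466}\right) = - \frac{55}{67} - \frac{83}{466} = - \frac{31191}{31222} \approx -0.99901$)
$a{\left(Z \right)} = - 11 Z$
$\frac{711484}{a{\left(W \right)}} = \frac{711484}{\left(-11\right) \left(- \frac{31191}{31222}\right)} = \frac{711484}{\frac{343101}{31222}} = 711484 \cdot \frac{31222}{343101} = \frac{22213953448}{343101}$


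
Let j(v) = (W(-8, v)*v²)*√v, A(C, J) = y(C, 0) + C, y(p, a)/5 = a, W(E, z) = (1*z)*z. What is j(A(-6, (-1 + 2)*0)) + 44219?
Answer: 44219 + 1296*I*√6 ≈ 44219.0 + 3174.5*I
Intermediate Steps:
W(E, z) = z² (W(E, z) = z*z = z²)
y(p, a) = 5*a
A(C, J) = C (A(C, J) = 5*0 + C = 0 + C = C)
j(v) = v^(9/2) (j(v) = (v²*v²)*√v = v⁴*√v = v^(9/2))
j(A(-6, (-1 + 2)*0)) + 44219 = (-6)^(9/2) + 44219 = 1296*I*√6 + 44219 = 44219 + 1296*I*√6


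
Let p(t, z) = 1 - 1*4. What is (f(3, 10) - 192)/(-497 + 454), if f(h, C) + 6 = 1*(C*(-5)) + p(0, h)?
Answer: 251/43 ≈ 5.8372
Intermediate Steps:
p(t, z) = -3 (p(t, z) = 1 - 4 = -3)
f(h, C) = -9 - 5*C (f(h, C) = -6 + (1*(C*(-5)) - 3) = -6 + (1*(-5*C) - 3) = -6 + (-5*C - 3) = -6 + (-3 - 5*C) = -9 - 5*C)
(f(3, 10) - 192)/(-497 + 454) = ((-9 - 5*10) - 192)/(-497 + 454) = ((-9 - 50) - 192)/(-43) = (-59 - 192)*(-1/43) = -251*(-1/43) = 251/43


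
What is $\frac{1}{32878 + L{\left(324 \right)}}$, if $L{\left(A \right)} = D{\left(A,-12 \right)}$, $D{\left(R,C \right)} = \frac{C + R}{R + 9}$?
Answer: $\frac{111}{3649562} \approx 3.0415 \cdot 10^{-5}$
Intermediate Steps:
$D{\left(R,C \right)} = \frac{C + R}{9 + R}$
$L{\left(A \right)} = \frac{-12 + A}{9 + A}$
$\frac{1}{32878 + L{\left(324 \right)}} = \frac{1}{32878 + \frac{-12 + 324}{9 + 324}} = \frac{1}{32878 + \frac{1}{333} \cdot 312} = \frac{1}{32878 + \frac{104}{111}} = \frac{1}{\frac{3649562}{111}} = \frac{111}{3649562}$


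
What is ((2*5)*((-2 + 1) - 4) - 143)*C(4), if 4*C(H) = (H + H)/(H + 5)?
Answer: -386/9 ≈ -42.889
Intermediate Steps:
C(H) = H/(2*(5 + H)) (C(H) = ((H + H)/(H + 5))/4 = ((2*H)/(5 + H))/4 = (2*H/(5 + H))/4 = H/(2*(5 + H)))
((2*5)*((-2 + 1) - 4) - 143)*C(4) = ((2*5)*((-2 + 1) - 4) - 143)*((½)*4/(5 + 4)) = (10*(-1 - 4) - 143)*((½)*4/9) = (10*(-5) - 143)*((½)*4*(⅑)) = (-50 - 143)*(2/9) = -193*2/9 = -386/9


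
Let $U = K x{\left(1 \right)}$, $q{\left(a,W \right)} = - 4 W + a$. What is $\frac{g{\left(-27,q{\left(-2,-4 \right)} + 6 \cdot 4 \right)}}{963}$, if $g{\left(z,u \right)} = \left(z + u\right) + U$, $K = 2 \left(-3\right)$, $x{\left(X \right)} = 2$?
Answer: $- \frac{1}{963} \approx -0.0010384$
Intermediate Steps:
$q{\left(a,W \right)} = a - 4 W$
$K = -6$
$U = -12$ ($U = \left(-6\right) 2 = -12$)
$g{\left(z,u \right)} = -12 + u + z$ ($g{\left(z,u \right)} = \left(z + u\right) - 12 = \left(u + z\right) - 12 = -12 + u + z$)
$\frac{g{\left(-27,q{\left(-2,-4 \right)} + 6 \cdot 4 \right)}}{963} = \frac{-12 + \left(\left(-2 - -16\right) + 6 \cdot 4\right) - 27}{963} = \left(-12 + \left(\left(-2 + 16\right) + 24\right) - 27\right) \frac{1}{963} = \left(-12 + \left(14 + 24\right) - 27\right) \frac{1}{963} = \left(-12 + 38 - 27\right) \frac{1}{963} = \left(-1\right) \frac{1}{963} = - \frac{1}{963}$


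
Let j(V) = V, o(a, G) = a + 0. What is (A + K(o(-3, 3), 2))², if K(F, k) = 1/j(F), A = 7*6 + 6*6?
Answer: 54289/9 ≈ 6032.1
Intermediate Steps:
o(a, G) = a
A = 78 (A = 42 + 36 = 78)
K(F, k) = 1/F
(A + K(o(-3, 3), 2))² = (78 + 1/(-3))² = (78 - ⅓)² = (233/3)² = 54289/9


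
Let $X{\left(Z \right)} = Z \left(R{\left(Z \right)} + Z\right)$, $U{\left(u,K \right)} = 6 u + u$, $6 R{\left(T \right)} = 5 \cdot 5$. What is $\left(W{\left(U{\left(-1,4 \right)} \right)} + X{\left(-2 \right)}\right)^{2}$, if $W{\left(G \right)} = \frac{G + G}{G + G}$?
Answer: $\frac{100}{9} \approx 11.111$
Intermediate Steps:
$R{\left(T \right)} = \frac{25}{6}$ ($R{\left(T \right)} = \frac{5 \cdot 5}{6} = \frac{1}{6} \cdot 25 = \frac{25}{6}$)
$U{\left(u,K \right)} = 7 u$
$W{\left(G \right)} = 1$ ($W{\left(G \right)} = \frac{2 G}{2 G} = 2 G \frac{1}{2 G} = 1$)
$X{\left(Z \right)} = Z \left(\frac{25}{6} + Z\right)$
$\left(W{\left(U{\left(-1,4 \right)} \right)} + X{\left(-2 \right)}\right)^{2} = \left(1 + \frac{1}{6} \left(-2\right) \left(25 + 6 \left(-2\right)\right)\right)^{2} = \left(1 + \frac{1}{6} \left(-2\right) \left(25 - 12\right)\right)^{2} = \left(1 + \frac{1}{6} \left(-2\right) 13\right)^{2} = \left(1 - \frac{13}{3}\right)^{2} = \left(- \frac{10}{3}\right)^{2} = \frac{100}{9}$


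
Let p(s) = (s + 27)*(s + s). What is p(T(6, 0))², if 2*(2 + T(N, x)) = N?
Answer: 3136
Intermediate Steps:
T(N, x) = -2 + N/2
p(s) = 2*s*(27 + s) (p(s) = (27 + s)*(2*s) = 2*s*(27 + s))
p(T(6, 0))² = (2*(-2 + (½)*6)*(27 + (-2 + (½)*6)))² = (2*(-2 + 3)*(27 + (-2 + 3)))² = (2*1*(27 + 1))² = (2*1*28)² = 56² = 3136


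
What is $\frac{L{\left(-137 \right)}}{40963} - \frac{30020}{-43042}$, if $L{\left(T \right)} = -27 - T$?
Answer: $\frac{617221940}{881564723} \approx 0.70014$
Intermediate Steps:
$\frac{L{\left(-137 \right)}}{40963} - \frac{30020}{-43042} = \frac{-27 - -137}{40963} - \frac{30020}{-43042} = \left(-27 + 137\right) \frac{1}{40963} - - \frac{15010}{21521} = 110 \cdot \frac{1}{40963} + \frac{15010}{21521} = \frac{110}{40963} + \frac{15010}{21521} = \frac{617221940}{881564723}$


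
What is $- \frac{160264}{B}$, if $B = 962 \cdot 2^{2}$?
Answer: $- \frac{1541}{37} \approx -41.649$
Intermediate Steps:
$B = 3848$ ($B = 962 \cdot 4 = 3848$)
$- \frac{160264}{B} = - \frac{160264}{3848} = \left(-160264\right) \frac{1}{3848} = - \frac{1541}{37}$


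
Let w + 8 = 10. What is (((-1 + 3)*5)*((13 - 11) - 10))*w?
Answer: -160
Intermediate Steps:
w = 2 (w = -8 + 10 = 2)
(((-1 + 3)*5)*((13 - 11) - 10))*w = (((-1 + 3)*5)*((13 - 11) - 10))*2 = ((2*5)*(2 - 10))*2 = (10*(-8))*2 = -80*2 = -160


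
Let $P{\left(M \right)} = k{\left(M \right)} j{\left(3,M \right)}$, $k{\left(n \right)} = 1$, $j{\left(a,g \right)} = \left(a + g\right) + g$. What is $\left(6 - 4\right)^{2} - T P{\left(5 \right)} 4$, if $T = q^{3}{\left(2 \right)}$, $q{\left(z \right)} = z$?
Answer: $-412$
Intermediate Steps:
$j{\left(a,g \right)} = a + 2 g$
$P{\left(M \right)} = 3 + 2 M$ ($P{\left(M \right)} = 1 \left(3 + 2 M\right) = 3 + 2 M$)
$T = 8$ ($T = 2^{3} = 8$)
$\left(6 - 4\right)^{2} - T P{\left(5 \right)} 4 = \left(6 - 4\right)^{2} - 8 \left(3 + 2 \cdot 5\right) 4 = 2^{2} - 8 \left(3 + 10\right) 4 = 4 - 8 \cdot 13 \cdot 4 = 4 - 104 \cdot 4 = 4 - 416 = -412$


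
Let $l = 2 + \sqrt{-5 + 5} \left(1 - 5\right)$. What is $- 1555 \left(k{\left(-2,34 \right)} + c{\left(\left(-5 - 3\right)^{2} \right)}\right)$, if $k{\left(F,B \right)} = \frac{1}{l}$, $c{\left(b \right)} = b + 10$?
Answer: $- \frac{231695}{2} \approx -1.1585 \cdot 10^{5}$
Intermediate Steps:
$c{\left(b \right)} = 10 + b$
$l = 2$ ($l = 2 + \sqrt{0} \left(-4\right) = 2 + 0 \left(-4\right) = 2 + 0 = 2$)
$k{\left(F,B \right)} = \frac{1}{2}$
$- 1555 \left(k{\left(-2,34 \right)} + c{\left(\left(-5 - 3\right)^{2} \right)}\right) = - 1555 \left(\frac{1}{2} + \left(10 + \left(-5 - 3\right)^{2}\right)\right) = - 1555 \left(\frac{1}{2} + \left(10 + \left(-8\right)^{2}\right)\right) = - 1555 \left(\frac{1}{2} + \left(10 + 64\right)\right) = - 1555 \left(\frac{1}{2} + 74\right) = \left(-1555\right) \frac{149}{2} = - \frac{231695}{2}$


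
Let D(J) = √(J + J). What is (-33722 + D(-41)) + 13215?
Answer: -20507 + I*√82 ≈ -20507.0 + 9.0554*I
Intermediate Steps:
D(J) = √2*√J (D(J) = √(2*J) = √2*√J)
(-33722 + D(-41)) + 13215 = (-33722 + √2*√(-41)) + 13215 = (-33722 + √2*(I*√41)) + 13215 = (-33722 + I*√82) + 13215 = -20507 + I*√82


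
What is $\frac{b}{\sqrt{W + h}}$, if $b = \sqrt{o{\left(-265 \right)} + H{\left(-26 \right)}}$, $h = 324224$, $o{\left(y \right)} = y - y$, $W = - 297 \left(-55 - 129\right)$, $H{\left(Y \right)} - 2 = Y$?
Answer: $\frac{i \sqrt{142077}}{47359} \approx 0.007959 i$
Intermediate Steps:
$H{\left(Y \right)} = 2 + Y$
$W = 54648$ ($W = \left(-297\right) \left(-184\right) = 54648$)
$o{\left(y \right)} = 0$
$b = 2 i \sqrt{6}$ ($b = \sqrt{0 + \left(2 - 26\right)} = \sqrt{0 - 24} = \sqrt{-24} = 2 i \sqrt{6} \approx 4.899 i$)
$\frac{b}{\sqrt{W + h}} = \frac{2 i \sqrt{6}}{\sqrt{54648 + 324224}} = \frac{2 i \sqrt{6}}{\sqrt{378872}} = \frac{2 i \sqrt{6}}{2 \sqrt{94718}} = 2 i \sqrt{6} \frac{\sqrt{94718}}{189436} = \frac{i \sqrt{142077}}{47359}$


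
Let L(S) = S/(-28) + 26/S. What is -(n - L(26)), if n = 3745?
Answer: -52429/14 ≈ -3744.9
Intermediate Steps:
L(S) = 26/S - S/28 (L(S) = S*(-1/28) + 26/S = -S/28 + 26/S = 26/S - S/28)
-(n - L(26)) = -(3745 - (26/26 - 1/28*26)) = -(3745 - (26*(1/26) - 13/14)) = -(3745 - (1 - 13/14)) = -(3745 - 1*1/14) = -(3745 - 1/14) = -1*52429/14 = -52429/14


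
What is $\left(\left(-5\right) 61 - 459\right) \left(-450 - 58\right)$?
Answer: $388112$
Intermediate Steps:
$\left(\left(-5\right) 61 - 459\right) \left(-450 - 58\right) = \left(-305 - 459\right) \left(-508\right) = \left(-764\right) \left(-508\right) = 388112$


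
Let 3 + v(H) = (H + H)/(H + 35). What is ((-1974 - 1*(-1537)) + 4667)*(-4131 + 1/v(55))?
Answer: -139812075/8 ≈ -1.7477e+7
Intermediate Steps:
v(H) = -3 + 2*H/(35 + H) (v(H) = -3 + (H + H)/(H + 35) = -3 + (2*H)/(35 + H) = -3 + 2*H/(35 + H))
((-1974 - 1*(-1537)) + 4667)*(-4131 + 1/v(55)) = ((-1974 - 1*(-1537)) + 4667)*(-4131 + 1/((-105 - 1*55)/(35 + 55))) = ((-1974 + 1537) + 4667)*(-4131 + 1/((-105 - 55)/90)) = (-437 + 4667)*(-4131 + 1/((1/90)*(-160))) = 4230*(-4131 + 1/(-16/9)) = 4230*(-4131 - 9/16) = 4230*(-66105/16) = -139812075/8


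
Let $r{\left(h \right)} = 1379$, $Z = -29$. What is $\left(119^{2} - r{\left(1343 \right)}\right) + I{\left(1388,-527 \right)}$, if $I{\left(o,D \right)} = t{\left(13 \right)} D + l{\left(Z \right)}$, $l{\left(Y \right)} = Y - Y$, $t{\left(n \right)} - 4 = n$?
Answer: $3823$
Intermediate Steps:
$t{\left(n \right)} = 4 + n$
$l{\left(Y \right)} = 0$
$I{\left(o,D \right)} = 17 D$ ($I{\left(o,D \right)} = \left(4 + 13\right) D + 0 = 17 D + 0 = 17 D$)
$\left(119^{2} - r{\left(1343 \right)}\right) + I{\left(1388,-527 \right)} = \left(119^{2} - 1379\right) + 17 \left(-527\right) = \left(14161 - 1379\right) - 8959 = 12782 - 8959 = 3823$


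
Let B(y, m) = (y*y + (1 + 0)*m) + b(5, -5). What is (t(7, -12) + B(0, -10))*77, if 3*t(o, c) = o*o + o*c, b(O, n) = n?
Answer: -6160/3 ≈ -2053.3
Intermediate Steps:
t(o, c) = o**2/3 + c*o/3 (t(o, c) = (o*o + o*c)/3 = (o**2 + c*o)/3 = o**2/3 + c*o/3)
B(y, m) = -5 + m + y**2 (B(y, m) = (y*y + (1 + 0)*m) - 5 = (y**2 + 1*m) - 5 = (y**2 + m) - 5 = (m + y**2) - 5 = -5 + m + y**2)
(t(7, -12) + B(0, -10))*77 = ((1/3)*7*(-12 + 7) + (-5 - 10 + 0**2))*77 = ((1/3)*7*(-5) + (-5 - 10 + 0))*77 = (-35/3 - 15)*77 = -80/3*77 = -6160/3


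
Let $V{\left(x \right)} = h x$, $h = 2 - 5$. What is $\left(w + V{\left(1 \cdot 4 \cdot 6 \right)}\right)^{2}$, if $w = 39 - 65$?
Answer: $9604$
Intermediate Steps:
$w = -26$ ($w = 39 - 65 = -26$)
$h = -3$ ($h = 2 - 5 = -3$)
$V{\left(x \right)} = - 3 x$
$\left(w + V{\left(1 \cdot 4 \cdot 6 \right)}\right)^{2} = \left(-26 - 3 \cdot 1 \cdot 4 \cdot 6\right)^{2} = \left(-26 - 3 \cdot 4 \cdot 6\right)^{2} = \left(-26 - 72\right)^{2} = \left(-98\right)^{2} = 9604$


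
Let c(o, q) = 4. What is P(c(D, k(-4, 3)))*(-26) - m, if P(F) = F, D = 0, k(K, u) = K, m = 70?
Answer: -174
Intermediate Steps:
P(c(D, k(-4, 3)))*(-26) - m = 4*(-26) - 1*70 = -104 - 70 = -174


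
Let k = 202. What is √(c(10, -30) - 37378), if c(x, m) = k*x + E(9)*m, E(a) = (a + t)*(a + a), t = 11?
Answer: 7*I*√942 ≈ 214.84*I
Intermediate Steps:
E(a) = 2*a*(11 + a) (E(a) = (a + 11)*(a + a) = (11 + a)*(2*a) = 2*a*(11 + a))
c(x, m) = 202*x + 360*m (c(x, m) = 202*x + (2*9*(11 + 9))*m = 202*x + (2*9*20)*m = 202*x + 360*m)
√(c(10, -30) - 37378) = √((202*10 + 360*(-30)) - 37378) = √((2020 - 10800) - 37378) = √(-8780 - 37378) = √(-46158) = 7*I*√942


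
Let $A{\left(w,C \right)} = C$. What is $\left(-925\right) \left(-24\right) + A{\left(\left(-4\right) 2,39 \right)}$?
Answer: $22239$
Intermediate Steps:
$\left(-925\right) \left(-24\right) + A{\left(\left(-4\right) 2,39 \right)} = \left(-925\right) \left(-24\right) + 39 = 22200 + 39 = 22239$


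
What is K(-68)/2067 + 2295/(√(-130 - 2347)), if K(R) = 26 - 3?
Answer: 23/2067 - 2295*I*√2477/2477 ≈ 0.011127 - 46.113*I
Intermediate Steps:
K(R) = 23
K(-68)/2067 + 2295/(√(-130 - 2347)) = 23/2067 + 2295/(√(-130 - 2347)) = 23*(1/2067) + 2295/(√(-2477)) = 23/2067 + 2295/((I*√2477)) = 23/2067 + 2295*(-I*√2477/2477) = 23/2067 - 2295*I*√2477/2477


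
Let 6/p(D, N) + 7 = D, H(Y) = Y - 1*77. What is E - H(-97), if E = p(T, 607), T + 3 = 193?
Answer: 10616/61 ≈ 174.03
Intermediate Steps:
H(Y) = -77 + Y (H(Y) = Y - 77 = -77 + Y)
T = 190 (T = -3 + 193 = 190)
p(D, N) = 6/(-7 + D)
E = 2/61 (E = 6/(-7 + 190) = 6/183 = 6*(1/183) = 2/61 ≈ 0.032787)
E - H(-97) = 2/61 - (-77 - 97) = 2/61 - 1*(-174) = 2/61 + 174 = 10616/61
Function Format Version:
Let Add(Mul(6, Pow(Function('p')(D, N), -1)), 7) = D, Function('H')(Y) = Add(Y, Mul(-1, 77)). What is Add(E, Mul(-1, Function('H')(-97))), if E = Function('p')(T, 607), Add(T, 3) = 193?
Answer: Rational(10616, 61) ≈ 174.03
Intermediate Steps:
Function('H')(Y) = Add(-77, Y) (Function('H')(Y) = Add(Y, -77) = Add(-77, Y))
T = 190 (T = Add(-3, 193) = 190)
Function('p')(D, N) = Mul(6, Pow(Add(-7, D), -1))
E = Rational(2, 61) (E = Mul(6, Pow(Add(-7, 190), -1)) = Mul(6, Pow(183, -1)) = Mul(6, Rational(1, 183)) = Rational(2, 61) ≈ 0.032787)
Add(E, Mul(-1, Function('H')(-97))) = Add(Rational(2, 61), Mul(-1, Add(-77, -97))) = Add(Rational(2, 61), Mul(-1, -174)) = Add(Rational(2, 61), 174) = Rational(10616, 61)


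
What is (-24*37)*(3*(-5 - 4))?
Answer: 23976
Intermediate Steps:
(-24*37)*(3*(-5 - 4)) = -2664*(-9) = -888*(-27) = 23976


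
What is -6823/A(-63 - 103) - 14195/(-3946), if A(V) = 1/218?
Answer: -5869321449/3946 ≈ -1.4874e+6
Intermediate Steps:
A(V) = 1/218
-6823/A(-63 - 103) - 14195/(-3946) = -6823/1/218 - 14195/(-3946) = -6823*218 - 14195*(-1/3946) = -1487414 + 14195/3946 = -5869321449/3946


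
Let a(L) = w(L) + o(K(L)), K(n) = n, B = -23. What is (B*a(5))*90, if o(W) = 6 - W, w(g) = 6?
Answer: -14490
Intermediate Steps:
a(L) = 12 - L (a(L) = 6 + (6 - L) = 12 - L)
(B*a(5))*90 = -23*(12 - 1*5)*90 = -23*(12 - 5)*90 = -23*7*90 = -161*90 = -14490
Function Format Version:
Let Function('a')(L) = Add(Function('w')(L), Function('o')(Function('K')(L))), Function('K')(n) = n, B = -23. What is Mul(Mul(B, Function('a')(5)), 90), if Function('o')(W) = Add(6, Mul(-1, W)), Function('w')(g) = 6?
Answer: -14490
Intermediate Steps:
Function('a')(L) = Add(12, Mul(-1, L)) (Function('a')(L) = Add(6, Add(6, Mul(-1, L))) = Add(12, Mul(-1, L)))
Mul(Mul(B, Function('a')(5)), 90) = Mul(Mul(-23, Add(12, Mul(-1, 5))), 90) = Mul(Mul(-23, Add(12, -5)), 90) = Mul(Mul(-23, 7), 90) = Mul(-161, 90) = -14490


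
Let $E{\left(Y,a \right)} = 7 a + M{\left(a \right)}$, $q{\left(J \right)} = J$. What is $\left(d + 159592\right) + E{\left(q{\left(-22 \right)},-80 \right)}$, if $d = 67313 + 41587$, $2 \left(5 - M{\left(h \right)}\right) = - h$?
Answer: $267897$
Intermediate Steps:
$M{\left(h \right)} = 5 + \frac{h}{2}$ ($M{\left(h \right)} = 5 - \frac{\left(-1\right) h}{2} = 5 + \frac{h}{2}$)
$d = 108900$
$E{\left(Y,a \right)} = 5 + \frac{15 a}{2}$ ($E{\left(Y,a \right)} = 7 a + \left(5 + \frac{a}{2}\right) = 5 + \frac{15 a}{2}$)
$\left(d + 159592\right) + E{\left(q{\left(-22 \right)},-80 \right)} = \left(108900 + 159592\right) + \left(5 + \frac{15}{2} \left(-80\right)\right) = 268492 + \left(5 - 600\right) = 268492 - 595 = 267897$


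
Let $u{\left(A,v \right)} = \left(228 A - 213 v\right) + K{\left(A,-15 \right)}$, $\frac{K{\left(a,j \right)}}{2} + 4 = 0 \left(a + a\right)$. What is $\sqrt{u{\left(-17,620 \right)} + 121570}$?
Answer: $i \sqrt{14374} \approx 119.89 i$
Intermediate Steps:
$K{\left(a,j \right)} = -8$ ($K{\left(a,j \right)} = -8 + 2 \cdot 0 \left(a + a\right) = -8 + 2 \cdot 0 \cdot 2 a = -8 + 2 \cdot 0 = -8 + 0 = -8$)
$u{\left(A,v \right)} = -8 - 213 v + 228 A$ ($u{\left(A,v \right)} = \left(228 A - 213 v\right) - 8 = \left(- 213 v + 228 A\right) - 8 = -8 - 213 v + 228 A$)
$\sqrt{u{\left(-17,620 \right)} + 121570} = \sqrt{\left(-8 - 132060 + 228 \left(-17\right)\right) + 121570} = \sqrt{\left(-8 - 132060 - 3876\right) + 121570} = \sqrt{-135944 + 121570} = \sqrt{-14374} = i \sqrt{14374}$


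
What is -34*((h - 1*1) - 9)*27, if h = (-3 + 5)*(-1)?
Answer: 11016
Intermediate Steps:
h = -2 (h = 2*(-1) = -2)
-34*((h - 1*1) - 9)*27 = -34*((-2 - 1*1) - 9)*27 = -34*((-2 - 1) - 9)*27 = -34*(-3 - 9)*27 = -34*(-12)*27 = 408*27 = 11016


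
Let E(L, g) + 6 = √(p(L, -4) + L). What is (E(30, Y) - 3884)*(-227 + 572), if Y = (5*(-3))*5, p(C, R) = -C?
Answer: -1342050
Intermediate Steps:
Y = -75 (Y = -15*5 = -75)
E(L, g) = -6 (E(L, g) = -6 + √(-L + L) = -6 + √0 = -6 + 0 = -6)
(E(30, Y) - 3884)*(-227 + 572) = (-6 - 3884)*(-227 + 572) = -3890*345 = -1342050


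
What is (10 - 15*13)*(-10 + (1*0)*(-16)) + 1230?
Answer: 3080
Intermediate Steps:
(10 - 15*13)*(-10 + (1*0)*(-16)) + 1230 = (10 - 195)*(-10 + 0*(-16)) + 1230 = -185*(-10 + 0) + 1230 = -185*(-10) + 1230 = 1850 + 1230 = 3080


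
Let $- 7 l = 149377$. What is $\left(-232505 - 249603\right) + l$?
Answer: $- \frac{3524133}{7} \approx -5.0345 \cdot 10^{5}$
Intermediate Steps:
$l = - \frac{149377}{7}$ ($l = \left(- \frac{1}{7}\right) 149377 = - \frac{149377}{7} \approx -21340.0$)
$\left(-232505 - 249603\right) + l = \left(-232505 - 249603\right) - \frac{149377}{7} = -482108 - \frac{149377}{7} = - \frac{3524133}{7}$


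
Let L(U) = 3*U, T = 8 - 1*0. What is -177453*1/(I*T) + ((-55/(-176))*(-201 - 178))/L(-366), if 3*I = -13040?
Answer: 298442791/57271680 ≈ 5.2110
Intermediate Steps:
I = -13040/3 (I = (⅓)*(-13040) = -13040/3 ≈ -4346.7)
T = 8 (T = 8 + 0 = 8)
-177453*1/(I*T) + ((-55/(-176))*(-201 - 178))/L(-366) = -177453/((-13040/3*8)) + ((-55/(-176))*(-201 - 178))/((3*(-366))) = -177453/(-104320/3) + (-55*(-1/176)*(-379))/(-1098) = -177453*(-3/104320) + ((5/16)*(-379))*(-1/1098) = 532359/104320 - 1895/16*(-1/1098) = 532359/104320 + 1895/17568 = 298442791/57271680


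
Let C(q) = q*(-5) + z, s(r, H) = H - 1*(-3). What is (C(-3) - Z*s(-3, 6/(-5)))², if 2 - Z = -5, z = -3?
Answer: 9/25 ≈ 0.36000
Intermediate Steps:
s(r, H) = 3 + H (s(r, H) = H + 3 = 3 + H)
C(q) = -3 - 5*q (C(q) = q*(-5) - 3 = -5*q - 3 = -3 - 5*q)
Z = 7 (Z = 2 - 1*(-5) = 2 + 5 = 7)
(C(-3) - Z*s(-3, 6/(-5)))² = ((-3 - 5*(-3)) - 7*(3 + 6/(-5)))² = ((-3 + 15) - 7*(3 + 6*(-⅕)))² = (12 - 7*(3 - 6/5))² = (12 - 7*9/5)² = (12 - 1*63/5)² = (12 - 63/5)² = (-⅗)² = 9/25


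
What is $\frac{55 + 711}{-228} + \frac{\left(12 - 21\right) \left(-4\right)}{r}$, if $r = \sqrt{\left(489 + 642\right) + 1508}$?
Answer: $- \frac{383}{114} + \frac{36 \sqrt{2639}}{2639} \approx -2.6589$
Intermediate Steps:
$r = \sqrt{2639}$ ($r = \sqrt{1131 + 1508} = \sqrt{2639} \approx 51.371$)
$\frac{55 + 711}{-228} + \frac{\left(12 - 21\right) \left(-4\right)}{r} = \frac{55 + 711}{-228} + \frac{\left(12 - 21\right) \left(-4\right)}{\sqrt{2639}} = 766 \left(- \frac{1}{228}\right) + \left(-9\right) \left(-4\right) \frac{\sqrt{2639}}{2639} = - \frac{383}{114} + 36 \frac{\sqrt{2639}}{2639} = - \frac{383}{114} + \frac{36 \sqrt{2639}}{2639}$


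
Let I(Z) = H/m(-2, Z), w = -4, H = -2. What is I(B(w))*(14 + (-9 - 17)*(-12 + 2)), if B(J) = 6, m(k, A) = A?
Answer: -274/3 ≈ -91.333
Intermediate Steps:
I(Z) = -2/Z
I(B(w))*(14 + (-9 - 17)*(-12 + 2)) = (-2/6)*(14 + (-9 - 17)*(-12 + 2)) = (-2*⅙)*(14 - 26*(-10)) = -(14 + 260)/3 = -⅓*274 = -274/3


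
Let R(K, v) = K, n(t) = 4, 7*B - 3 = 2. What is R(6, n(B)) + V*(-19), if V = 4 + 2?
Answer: -108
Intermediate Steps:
V = 6
B = 5/7 (B = 3/7 + (⅐)*2 = 3/7 + 2/7 = 5/7 ≈ 0.71429)
R(6, n(B)) + V*(-19) = 6 + 6*(-19) = 6 - 114 = -108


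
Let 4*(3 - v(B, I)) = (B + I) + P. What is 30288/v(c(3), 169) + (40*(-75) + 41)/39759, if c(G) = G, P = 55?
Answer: -4817518553/8548185 ≈ -563.57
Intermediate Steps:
v(B, I) = -43/4 - B/4 - I/4 (v(B, I) = 3 - ((B + I) + 55)/4 = 3 - (55 + B + I)/4 = 3 + (-55/4 - B/4 - I/4) = -43/4 - B/4 - I/4)
30288/v(c(3), 169) + (40*(-75) + 41)/39759 = 30288/(-43/4 - ¼*3 - ¼*169) + (40*(-75) + 41)/39759 = 30288/(-43/4 - ¾ - 169/4) + (-3000 + 41)*(1/39759) = 30288/(-215/4) - 2959*1/39759 = 30288*(-4/215) - 2959/39759 = -121152/215 - 2959/39759 = -4817518553/8548185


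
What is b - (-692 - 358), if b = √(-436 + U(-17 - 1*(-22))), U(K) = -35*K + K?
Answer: 1050 + I*√606 ≈ 1050.0 + 24.617*I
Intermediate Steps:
U(K) = -34*K
b = I*√606 (b = √(-436 - 34*(-17 - 1*(-22))) = √(-436 - 34*(-17 + 22)) = √(-436 - 34*5) = √(-436 - 170) = √(-606) = I*√606 ≈ 24.617*I)
b - (-692 - 358) = I*√606 - (-692 - 358) = I*√606 - 1*(-1050) = I*√606 + 1050 = 1050 + I*√606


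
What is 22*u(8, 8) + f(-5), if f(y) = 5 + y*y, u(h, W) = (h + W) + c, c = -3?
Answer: 316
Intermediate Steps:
u(h, W) = -3 + W + h (u(h, W) = (h + W) - 3 = (W + h) - 3 = -3 + W + h)
f(y) = 5 + y²
22*u(8, 8) + f(-5) = 22*(-3 + 8 + 8) + (5 + (-5)²) = 22*13 + (5 + 25) = 286 + 30 = 316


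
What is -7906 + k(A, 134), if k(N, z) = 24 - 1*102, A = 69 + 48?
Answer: -7984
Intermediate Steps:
A = 117
k(N, z) = -78 (k(N, z) = 24 - 102 = -78)
-7906 + k(A, 134) = -7906 - 78 = -7984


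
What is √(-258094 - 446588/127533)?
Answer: I*√4197869684281770/127533 ≈ 508.03*I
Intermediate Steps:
√(-258094 - 446588/127533) = √(-32915948690/127533) = I*√4197869684281770/127533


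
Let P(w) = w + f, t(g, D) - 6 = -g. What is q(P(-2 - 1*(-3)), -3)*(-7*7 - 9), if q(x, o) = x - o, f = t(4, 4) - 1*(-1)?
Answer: -406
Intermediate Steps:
t(g, D) = 6 - g
f = 3 (f = (6 - 1*4) - 1*(-1) = (6 - 4) + 1 = 2 + 1 = 3)
P(w) = 3 + w (P(w) = w + 3 = 3 + w)
q(P(-2 - 1*(-3)), -3)*(-7*7 - 9) = ((3 + (-2 - 1*(-3))) - 1*(-3))*(-7*7 - 9) = ((3 + (-2 + 3)) + 3)*(-49 - 9) = ((3 + 1) + 3)*(-58) = (4 + 3)*(-58) = 7*(-58) = -406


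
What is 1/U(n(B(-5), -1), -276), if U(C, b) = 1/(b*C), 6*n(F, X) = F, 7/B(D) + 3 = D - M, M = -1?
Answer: 46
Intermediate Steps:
B(D) = 7/(-2 + D) (B(D) = 7/(-3 + (D - 1*(-1))) = 7/(-3 + (D + 1)) = 7/(-3 + (1 + D)) = 7/(-2 + D))
n(F, X) = F/6
U(C, b) = 1/(C*b)
1/U(n(B(-5), -1), -276) = 1/(1/(((7/(-2 - 5))/6)*(-276))) = 1/(-1/276/((7/(-7))/6)) = 1/(-1/276/((7*(-⅐))/6)) = 1/(-1/276/((⅙)*(-1))) = 1/(-1/276/(-⅙)) = 1/(-6*(-1/276)) = 1/(1/46) = 46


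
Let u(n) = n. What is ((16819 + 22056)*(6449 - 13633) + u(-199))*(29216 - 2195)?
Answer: -7546376215179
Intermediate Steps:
((16819 + 22056)*(6449 - 13633) + u(-199))*(29216 - 2195) = ((16819 + 22056)*(6449 - 13633) - 199)*(29216 - 2195) = (38875*(-7184) - 199)*27021 = (-279278000 - 199)*27021 = -279278199*27021 = -7546376215179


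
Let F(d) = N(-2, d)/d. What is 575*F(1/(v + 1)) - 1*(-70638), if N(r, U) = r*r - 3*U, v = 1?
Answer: 73513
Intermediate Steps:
N(r, U) = r² - 3*U
F(d) = (4 - 3*d)/d (F(d) = ((-2)² - 3*d)/d = (4 - 3*d)/d)
575*F(1/(v + 1)) - 1*(-70638) = 575*(-3 + 4/(1/(1 + 1))) - 1*(-70638) = 575*(-3 + 4/(1/2)) + 70638 = 575*(-3 + 4/(½)) + 70638 = 575*(-3 + 4*2) + 70638 = 575*(-3 + 8) + 70638 = 575*5 + 70638 = 2875 + 70638 = 73513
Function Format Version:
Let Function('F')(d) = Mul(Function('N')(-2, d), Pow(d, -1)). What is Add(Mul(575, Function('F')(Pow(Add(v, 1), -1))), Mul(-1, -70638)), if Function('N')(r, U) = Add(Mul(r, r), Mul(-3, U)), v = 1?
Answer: 73513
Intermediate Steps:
Function('N')(r, U) = Add(Pow(r, 2), Mul(-3, U))
Function('F')(d) = Mul(Pow(d, -1), Add(4, Mul(-3, d))) (Function('F')(d) = Mul(Add(Pow(-2, 2), Mul(-3, d)), Pow(d, -1)) = Mul(Add(4, Mul(-3, d)), Pow(d, -1)) = Mul(Pow(d, -1), Add(4, Mul(-3, d))))
Add(Mul(575, Function('F')(Pow(Add(v, 1), -1))), Mul(-1, -70638)) = Add(Mul(575, Add(-3, Mul(4, Pow(Pow(Add(1, 1), -1), -1)))), Mul(-1, -70638)) = Add(Mul(575, Add(-3, Mul(4, Pow(Pow(2, -1), -1)))), 70638) = Add(Mul(575, Add(-3, Mul(4, Pow(Rational(1, 2), -1)))), 70638) = Add(Mul(575, Add(-3, Mul(4, 2))), 70638) = Add(Mul(575, Add(-3, 8)), 70638) = Add(Mul(575, 5), 70638) = Add(2875, 70638) = 73513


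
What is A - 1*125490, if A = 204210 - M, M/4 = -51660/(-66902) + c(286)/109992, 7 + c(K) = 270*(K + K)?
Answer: 72401451242917/919835598 ≈ 78711.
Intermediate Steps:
c(K) = -7 + 540*K (c(K) = -7 + 270*(K + K) = -7 + 270*(2*K) = -7 + 540*K)
M = 8007031643/919835598 (M = 4*(-51660/(-66902) + (-7 + 540*286)/109992) = 4*(-51660*(-1/66902) + (-7 + 154440)*(1/109992)) = 4*(25830/33451 + 154433*(1/109992)) = 4*(25830/33451 + 154433/109992) = 4*(8007031643/3679342392) = 8007031643/919835598 ≈ 8.7048)
A = 187831620435937/919835598 (A = 204210 - 1*8007031643/919835598 = 204210 - 8007031643/919835598 = 187831620435937/919835598 ≈ 2.0420e+5)
A - 1*125490 = 187831620435937/919835598 - 1*125490 = 187831620435937/919835598 - 125490 = 72401451242917/919835598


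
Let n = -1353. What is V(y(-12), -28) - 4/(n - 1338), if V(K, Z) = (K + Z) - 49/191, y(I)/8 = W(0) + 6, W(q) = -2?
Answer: 1924829/513981 ≈ 3.7449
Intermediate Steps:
y(I) = 32 (y(I) = 8*(-2 + 6) = 8*4 = 32)
V(K, Z) = -49/191 + K + Z (V(K, Z) = (K + Z) - 49*1/191 = (K + Z) - 49/191 = -49/191 + K + Z)
V(y(-12), -28) - 4/(n - 1338) = (-49/191 + 32 - 28) - 4/(-1353 - 1338) = 715/191 - 4/(-2691) = 715/191 - 1/2691*(-4) = 715/191 + 4/2691 = 1924829/513981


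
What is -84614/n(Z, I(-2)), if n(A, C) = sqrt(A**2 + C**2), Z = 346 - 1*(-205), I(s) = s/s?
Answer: -42307*sqrt(303602)/151801 ≈ -153.56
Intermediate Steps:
I(s) = 1
Z = 551 (Z = 346 + 205 = 551)
-84614/n(Z, I(-2)) = -84614/sqrt(551**2 + 1**2) = -84614/sqrt(303601 + 1) = -84614*sqrt(303602)/303602 = -42307*sqrt(303602)/151801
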